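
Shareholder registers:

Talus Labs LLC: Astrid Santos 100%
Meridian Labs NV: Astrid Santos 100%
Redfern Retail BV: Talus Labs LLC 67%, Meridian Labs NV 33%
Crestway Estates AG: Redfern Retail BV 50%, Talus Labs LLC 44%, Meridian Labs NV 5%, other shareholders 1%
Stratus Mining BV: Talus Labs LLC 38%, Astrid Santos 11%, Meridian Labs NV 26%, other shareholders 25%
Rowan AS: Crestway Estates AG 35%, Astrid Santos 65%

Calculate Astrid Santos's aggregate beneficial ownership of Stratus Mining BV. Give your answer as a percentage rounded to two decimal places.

Astrid reaches Stratus along 3 paths.
Via Talus: 100% × 38% = 38%.
Direct stake: 11% = 11%.
Via Meridian: 100% × 26% = 26%.
Total: 38% + 11% + 26% = 75%.
Rounded: 75.00%.

75.00%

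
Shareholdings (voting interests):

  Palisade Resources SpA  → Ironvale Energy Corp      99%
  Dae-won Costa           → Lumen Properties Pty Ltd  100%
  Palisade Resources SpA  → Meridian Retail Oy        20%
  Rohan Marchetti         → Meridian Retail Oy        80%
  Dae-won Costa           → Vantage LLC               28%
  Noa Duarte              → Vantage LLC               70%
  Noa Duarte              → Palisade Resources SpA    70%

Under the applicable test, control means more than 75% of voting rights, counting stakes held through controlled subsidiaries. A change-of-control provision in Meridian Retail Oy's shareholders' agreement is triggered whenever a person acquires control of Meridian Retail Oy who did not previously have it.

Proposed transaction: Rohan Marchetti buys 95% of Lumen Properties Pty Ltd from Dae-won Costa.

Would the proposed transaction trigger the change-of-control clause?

The purchase adds only to Rohan's holdings (Dae-won's stake shrinks), so Rohan is the only person who could newly come to control Meridian.
Rohan holds 80% of Meridian, so Rohan controls Meridian.
So Rohan already controls Meridian before the transaction.
After the purchase, Rohan holds 95% of Lumen directly, and Dae-won's stake falls to 5%.
Rohan controlled Meridian already, so this is not a new person acquiring control; every other person's position is unchanged or reduced.
No new person acquires control, so the clause is not triggered.

No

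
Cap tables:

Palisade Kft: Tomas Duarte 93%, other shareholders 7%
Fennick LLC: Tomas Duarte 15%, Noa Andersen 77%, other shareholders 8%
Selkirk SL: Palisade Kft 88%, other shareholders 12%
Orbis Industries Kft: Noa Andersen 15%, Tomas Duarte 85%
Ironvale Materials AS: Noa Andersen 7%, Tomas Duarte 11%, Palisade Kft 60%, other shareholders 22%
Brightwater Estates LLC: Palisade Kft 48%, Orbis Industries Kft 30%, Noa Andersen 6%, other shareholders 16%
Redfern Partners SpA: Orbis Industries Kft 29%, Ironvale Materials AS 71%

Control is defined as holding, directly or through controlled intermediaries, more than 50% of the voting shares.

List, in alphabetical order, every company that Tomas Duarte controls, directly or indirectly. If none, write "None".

Tomas holds 93% of Palisade, so Tomas controls Palisade.
Palisade holds 88% of Selkirk, so Tomas controls Selkirk.
Tomas holds 85% of Orbis, so Tomas controls Orbis.
Tomas and Palisade together hold 11% + 60% = 71% of Ironvale, so Tomas controls Ironvale.
Palisade and Orbis together hold 48% + 30% = 78% of Brightwater, so Tomas controls Brightwater.
Orbis and Ironvale together hold 29% + 71% = 100% of Redfern, so Tomas controls Redfern.
No other company's threshold is met.

Brightwater Estates LLC, Ironvale Materials AS, Orbis Industries Kft, Palisade Kft, Redfern Partners SpA, Selkirk SL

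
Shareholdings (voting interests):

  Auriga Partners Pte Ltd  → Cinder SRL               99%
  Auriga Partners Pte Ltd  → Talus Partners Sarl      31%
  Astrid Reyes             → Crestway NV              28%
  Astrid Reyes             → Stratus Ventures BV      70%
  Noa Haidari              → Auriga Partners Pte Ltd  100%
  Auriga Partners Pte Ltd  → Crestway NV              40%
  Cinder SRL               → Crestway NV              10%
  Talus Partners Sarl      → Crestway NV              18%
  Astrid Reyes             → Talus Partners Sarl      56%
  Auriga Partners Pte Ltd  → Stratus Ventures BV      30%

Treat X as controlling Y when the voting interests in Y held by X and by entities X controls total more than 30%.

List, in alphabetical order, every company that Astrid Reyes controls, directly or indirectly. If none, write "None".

Astrid holds 56% of Talus, so Astrid controls Talus.
Astrid holds 70% of Stratus, so Astrid controls Stratus.
Astrid and Talus together hold 28% + 18% = 46% of Crestway, so Astrid controls Crestway.
No other company's threshold is met.

Crestway NV, Stratus Ventures BV, Talus Partners Sarl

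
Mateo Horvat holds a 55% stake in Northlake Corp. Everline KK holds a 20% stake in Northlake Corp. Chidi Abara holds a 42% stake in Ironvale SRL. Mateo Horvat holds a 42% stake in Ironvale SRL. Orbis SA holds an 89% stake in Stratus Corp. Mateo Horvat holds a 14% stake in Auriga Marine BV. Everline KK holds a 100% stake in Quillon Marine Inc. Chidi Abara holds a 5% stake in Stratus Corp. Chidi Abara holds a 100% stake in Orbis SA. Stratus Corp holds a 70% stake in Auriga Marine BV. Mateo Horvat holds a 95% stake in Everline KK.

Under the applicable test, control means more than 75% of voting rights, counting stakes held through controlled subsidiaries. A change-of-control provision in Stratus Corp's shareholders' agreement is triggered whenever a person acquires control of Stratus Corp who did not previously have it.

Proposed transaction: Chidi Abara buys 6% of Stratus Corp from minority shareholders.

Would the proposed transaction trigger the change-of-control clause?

The purchase changes only Chidi's holdings, so Chidi is the only person who could newly come to control Stratus.
Chidi holds 100% of Orbis, so Chidi controls Orbis.
Orbis and Chidi together hold 89% + 5% = 94% of Stratus, so Chidi controls Stratus.
So Chidi already controls Stratus before the transaction.
After the purchase, Chidi's direct stake in Stratus rises to 5% + 6% = 11%.
Chidi controlled Stratus already, so this is not a new person acquiring control; every other person's position is unchanged or reduced.
No new person acquires control, so the clause is not triggered.

No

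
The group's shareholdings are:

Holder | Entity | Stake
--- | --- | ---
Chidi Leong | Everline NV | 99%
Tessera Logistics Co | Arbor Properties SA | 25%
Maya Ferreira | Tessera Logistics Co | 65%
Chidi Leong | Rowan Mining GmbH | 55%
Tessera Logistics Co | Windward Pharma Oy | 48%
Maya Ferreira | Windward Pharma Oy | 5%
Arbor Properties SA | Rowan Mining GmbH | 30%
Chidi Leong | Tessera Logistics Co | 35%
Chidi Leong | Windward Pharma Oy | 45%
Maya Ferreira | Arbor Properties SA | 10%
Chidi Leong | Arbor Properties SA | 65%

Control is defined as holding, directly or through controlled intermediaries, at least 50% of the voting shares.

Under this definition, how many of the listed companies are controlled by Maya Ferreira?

Maya holds 65% of Tessera, so Maya controls Tessera.
Tessera and Maya together hold 48% + 5% = 53% of Windward, so Maya controls Windward.
No other company's threshold is met.
Maya controls 2 companies.

2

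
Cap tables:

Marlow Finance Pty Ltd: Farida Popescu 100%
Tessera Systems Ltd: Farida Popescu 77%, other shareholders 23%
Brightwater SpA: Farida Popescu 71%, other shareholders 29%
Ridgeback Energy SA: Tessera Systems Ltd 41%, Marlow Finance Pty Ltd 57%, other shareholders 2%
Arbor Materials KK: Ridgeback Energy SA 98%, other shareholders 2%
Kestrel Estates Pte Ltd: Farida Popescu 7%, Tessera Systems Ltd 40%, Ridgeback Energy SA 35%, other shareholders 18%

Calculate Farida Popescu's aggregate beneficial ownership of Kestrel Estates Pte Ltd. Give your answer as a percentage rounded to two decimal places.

68.80%

Farida reaches Kestrel along 4 paths.
Direct stake: 7% = 7%.
Via Tessera: 77% × 40% = 30.8%.
Via Tessera → Ridgeback: 77% × 41% × 35% = 11.0495%.
Via Marlow → Ridgeback: 100% × 57% × 35% = 19.95%.
Total: 7% + 30.8% + 11.0495% + 19.95% = 68.7995%.
Rounded: 68.80%.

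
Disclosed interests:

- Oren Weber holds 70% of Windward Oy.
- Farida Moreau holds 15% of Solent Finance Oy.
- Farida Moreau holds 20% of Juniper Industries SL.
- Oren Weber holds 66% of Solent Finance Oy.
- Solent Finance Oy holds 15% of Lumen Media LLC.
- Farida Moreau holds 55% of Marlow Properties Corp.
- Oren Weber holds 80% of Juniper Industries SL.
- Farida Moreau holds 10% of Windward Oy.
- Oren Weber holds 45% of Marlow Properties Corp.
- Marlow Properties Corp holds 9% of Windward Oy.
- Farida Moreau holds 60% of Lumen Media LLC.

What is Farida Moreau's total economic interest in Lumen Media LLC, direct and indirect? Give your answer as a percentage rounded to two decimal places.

62.25%

Farida reaches Lumen along 2 paths.
Via Solent: 15% × 15% = 2.25%.
Direct stake: 60% = 60%.
Total: 2.25% + 60% = 62.25%.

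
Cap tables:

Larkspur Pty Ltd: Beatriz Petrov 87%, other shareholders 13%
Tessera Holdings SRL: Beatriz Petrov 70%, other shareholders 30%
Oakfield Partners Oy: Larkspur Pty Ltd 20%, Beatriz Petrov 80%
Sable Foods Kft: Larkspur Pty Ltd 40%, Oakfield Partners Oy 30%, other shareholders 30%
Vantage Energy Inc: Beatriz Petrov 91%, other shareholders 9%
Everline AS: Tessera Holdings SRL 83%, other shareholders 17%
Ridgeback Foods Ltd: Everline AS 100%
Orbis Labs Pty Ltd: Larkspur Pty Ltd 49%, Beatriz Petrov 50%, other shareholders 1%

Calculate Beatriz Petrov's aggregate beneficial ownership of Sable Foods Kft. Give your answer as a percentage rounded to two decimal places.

64.02%

Beatriz reaches Sable along 3 paths.
Via Larkspur: 87% × 40% = 34.8%.
Via Larkspur → Oakfield: 87% × 20% × 30% = 5.22%.
Via Oakfield: 80% × 30% = 24%.
Total: 34.8% + 5.22% + 24% = 64.02%.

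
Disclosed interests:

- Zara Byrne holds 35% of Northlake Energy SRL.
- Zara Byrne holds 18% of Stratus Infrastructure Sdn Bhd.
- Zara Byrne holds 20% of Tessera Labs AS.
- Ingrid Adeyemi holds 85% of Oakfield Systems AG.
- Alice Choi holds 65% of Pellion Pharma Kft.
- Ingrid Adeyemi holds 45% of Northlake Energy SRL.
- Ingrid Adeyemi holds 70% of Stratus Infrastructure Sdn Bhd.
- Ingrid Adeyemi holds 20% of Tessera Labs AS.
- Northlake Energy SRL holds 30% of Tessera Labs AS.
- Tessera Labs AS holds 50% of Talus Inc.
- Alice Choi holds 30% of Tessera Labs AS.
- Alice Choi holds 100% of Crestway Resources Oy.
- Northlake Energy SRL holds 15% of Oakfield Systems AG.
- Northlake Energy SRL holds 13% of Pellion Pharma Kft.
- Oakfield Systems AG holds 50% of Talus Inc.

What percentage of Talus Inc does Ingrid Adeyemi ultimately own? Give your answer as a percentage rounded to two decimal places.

Ingrid reaches Talus along 4 paths.
Via Tessera: 20% × 50% = 10%.
Via Northlake → Tessera: 45% × 30% × 50% = 6.75%.
Via Oakfield: 85% × 50% = 42.5%.
Via Northlake → Oakfield: 45% × 15% × 50% = 3.375%.
Total: 10% + 6.75% + 42.5% + 3.375% = 62.625%.
Rounded: 62.63%.

62.63%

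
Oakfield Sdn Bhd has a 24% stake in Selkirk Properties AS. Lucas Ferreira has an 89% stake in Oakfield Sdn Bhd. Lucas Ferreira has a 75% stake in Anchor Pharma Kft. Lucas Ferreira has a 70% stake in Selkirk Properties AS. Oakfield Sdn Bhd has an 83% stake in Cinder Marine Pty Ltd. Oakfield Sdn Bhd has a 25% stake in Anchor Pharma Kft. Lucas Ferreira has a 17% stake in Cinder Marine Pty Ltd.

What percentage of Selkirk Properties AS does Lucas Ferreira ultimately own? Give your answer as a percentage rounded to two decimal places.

Lucas reaches Selkirk along 2 paths.
Direct stake: 70% = 70%.
Via Oakfield: 89% × 24% = 21.36%.
Total: 70% + 21.36% = 91.36%.

91.36%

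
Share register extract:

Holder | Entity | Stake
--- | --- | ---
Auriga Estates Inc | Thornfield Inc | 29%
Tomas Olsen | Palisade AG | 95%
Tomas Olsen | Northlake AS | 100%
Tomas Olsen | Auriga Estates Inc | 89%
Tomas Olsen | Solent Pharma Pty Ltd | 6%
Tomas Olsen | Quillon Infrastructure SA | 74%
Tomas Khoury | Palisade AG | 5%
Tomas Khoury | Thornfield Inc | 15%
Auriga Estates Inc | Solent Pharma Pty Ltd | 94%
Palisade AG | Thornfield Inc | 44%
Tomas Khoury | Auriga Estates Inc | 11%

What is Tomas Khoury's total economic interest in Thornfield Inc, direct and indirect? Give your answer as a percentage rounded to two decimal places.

Tomas Khoury reaches Thornfield along 3 paths.
Via Auriga: 11% × 29% = 3.19%.
Direct stake: 15% = 15%.
Via Palisade: 5% × 44% = 2.2%.
Total: 3.19% + 15% + 2.2% = 20.39%.

20.39%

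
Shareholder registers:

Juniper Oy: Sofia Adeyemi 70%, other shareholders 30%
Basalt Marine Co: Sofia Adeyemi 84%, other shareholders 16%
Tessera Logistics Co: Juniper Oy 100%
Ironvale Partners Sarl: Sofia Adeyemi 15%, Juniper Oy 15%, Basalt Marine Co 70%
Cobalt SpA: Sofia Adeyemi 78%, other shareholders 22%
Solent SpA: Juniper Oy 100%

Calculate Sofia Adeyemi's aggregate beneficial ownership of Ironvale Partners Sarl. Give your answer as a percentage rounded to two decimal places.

Sofia reaches Ironvale along 3 paths.
Direct stake: 15% = 15%.
Via Juniper: 70% × 15% = 10.5%.
Via Basalt: 84% × 70% = 58.8%.
Total: 15% + 10.5% + 58.8% = 84.3%.
Rounded: 84.30%.

84.30%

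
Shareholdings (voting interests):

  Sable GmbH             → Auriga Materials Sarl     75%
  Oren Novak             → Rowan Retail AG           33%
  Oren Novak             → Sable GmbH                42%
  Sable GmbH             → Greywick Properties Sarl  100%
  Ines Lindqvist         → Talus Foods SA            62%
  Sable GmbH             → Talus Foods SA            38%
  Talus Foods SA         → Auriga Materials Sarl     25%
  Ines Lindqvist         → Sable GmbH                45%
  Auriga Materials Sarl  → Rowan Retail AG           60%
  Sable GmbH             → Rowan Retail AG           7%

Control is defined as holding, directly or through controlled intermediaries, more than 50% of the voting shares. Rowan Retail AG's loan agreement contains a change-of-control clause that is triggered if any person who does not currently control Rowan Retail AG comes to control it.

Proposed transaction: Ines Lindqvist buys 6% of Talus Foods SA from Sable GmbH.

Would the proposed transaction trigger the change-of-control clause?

No

The purchase adds only to Ines's holdings (Sable's stake shrinks), so Ines is the only person who could newly come to control Rowan.
Ines holds 62% of Talus, so Ines controls Talus.
Neither Ines nor any entity Ines controls holds any voting interest in Rowan.
So before the transaction, Ines does not control Rowan.
After the purchase, Ines's direct stake in Talus rises to 62% + 6% = 68%, and Sable's stake falls to 32%.
Ines holds 68% of Talus, so Ines controls Talus.
After the transaction, neither Ines nor any entity Ines controls holds a voting interest in Rowan, so Ines still does not control it.
No new person acquires control, so the clause is not triggered.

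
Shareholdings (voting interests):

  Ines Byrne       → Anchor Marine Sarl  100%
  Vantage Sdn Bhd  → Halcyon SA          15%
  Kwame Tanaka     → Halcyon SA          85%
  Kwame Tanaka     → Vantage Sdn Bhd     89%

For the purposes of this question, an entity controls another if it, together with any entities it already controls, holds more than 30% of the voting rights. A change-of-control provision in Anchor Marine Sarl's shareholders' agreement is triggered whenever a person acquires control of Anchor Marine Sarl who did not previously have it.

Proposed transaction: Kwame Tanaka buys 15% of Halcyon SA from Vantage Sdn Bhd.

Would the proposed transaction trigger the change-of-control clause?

The purchase adds only to Kwame's holdings (Vantage's stake shrinks), so Kwame is the only person who could newly come to control Anchor.
Kwame holds 89% of Vantage, so Kwame controls Vantage.
Kwame and Vantage together hold 85% + 15% = 100% of Halcyon, so Kwame controls Halcyon.
Neither Kwame nor any entity Kwame controls holds any voting interest in Anchor.
So before the transaction, Kwame does not control Anchor.
After the purchase, Kwame's direct stake in Halcyon rises to 85% + 15% = 100%, and Vantage's stake falls to 0%.
Kwame holds 100% of Halcyon, so Kwame controls Halcyon.
After the transaction, neither Kwame nor any entity Kwame controls holds a voting interest in Anchor, so Kwame still does not control it.
No new person acquires control, so the clause is not triggered.

No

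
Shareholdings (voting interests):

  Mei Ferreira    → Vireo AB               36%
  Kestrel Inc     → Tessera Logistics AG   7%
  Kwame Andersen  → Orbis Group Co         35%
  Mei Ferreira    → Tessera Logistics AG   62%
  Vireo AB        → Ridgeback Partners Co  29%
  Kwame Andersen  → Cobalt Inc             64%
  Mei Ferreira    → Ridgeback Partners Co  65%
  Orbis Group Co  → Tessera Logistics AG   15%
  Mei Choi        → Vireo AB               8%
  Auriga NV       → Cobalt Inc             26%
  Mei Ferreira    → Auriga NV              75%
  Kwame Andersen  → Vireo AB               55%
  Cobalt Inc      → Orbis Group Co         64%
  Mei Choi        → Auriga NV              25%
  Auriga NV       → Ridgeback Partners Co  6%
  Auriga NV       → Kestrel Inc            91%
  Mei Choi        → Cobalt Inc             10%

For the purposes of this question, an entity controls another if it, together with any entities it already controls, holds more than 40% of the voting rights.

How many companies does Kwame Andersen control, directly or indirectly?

Kwame holds 55% of Vireo, so Kwame controls Vireo.
Kwame holds 64% of Cobalt, so Kwame controls Cobalt.
Cobalt and Kwame together hold 64% + 35% = 99% of Orbis, so Kwame controls Orbis.
No other company's threshold is met.
Kwame controls 3 companies.

3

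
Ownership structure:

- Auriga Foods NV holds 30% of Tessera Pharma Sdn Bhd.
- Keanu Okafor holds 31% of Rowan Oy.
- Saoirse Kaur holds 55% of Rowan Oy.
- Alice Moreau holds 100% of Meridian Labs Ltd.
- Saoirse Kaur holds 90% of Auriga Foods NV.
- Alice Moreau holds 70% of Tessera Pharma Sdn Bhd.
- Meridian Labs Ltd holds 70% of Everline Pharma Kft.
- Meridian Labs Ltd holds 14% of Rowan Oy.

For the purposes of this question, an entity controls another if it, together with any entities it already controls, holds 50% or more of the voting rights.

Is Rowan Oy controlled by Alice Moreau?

Alice holds 100% of Meridian, so Alice controls Meridian.
Meridian holds 70% of Everline, so Alice controls Everline.
Alice holds 70% of Tessera, so Alice controls Tessera.
In Rowan, Alice's side holds only 14%, not ≥ 50%.
So Alice does not control Rowan.

No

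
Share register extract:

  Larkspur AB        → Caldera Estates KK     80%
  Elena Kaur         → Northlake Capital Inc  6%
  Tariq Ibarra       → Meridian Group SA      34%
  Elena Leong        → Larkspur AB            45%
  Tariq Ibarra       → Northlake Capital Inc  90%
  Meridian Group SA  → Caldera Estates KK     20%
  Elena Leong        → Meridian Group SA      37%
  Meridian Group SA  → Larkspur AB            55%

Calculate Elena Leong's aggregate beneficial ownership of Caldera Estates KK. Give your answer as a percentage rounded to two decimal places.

Elena Leong reaches Caldera along 3 paths.
Via Larkspur: 45% × 80% = 36%.
Via Meridian → Larkspur: 37% × 55% × 80% = 16.28%.
Via Meridian: 37% × 20% = 7.4%.
Total: 36% + 16.28% + 7.4% = 59.68%.

59.68%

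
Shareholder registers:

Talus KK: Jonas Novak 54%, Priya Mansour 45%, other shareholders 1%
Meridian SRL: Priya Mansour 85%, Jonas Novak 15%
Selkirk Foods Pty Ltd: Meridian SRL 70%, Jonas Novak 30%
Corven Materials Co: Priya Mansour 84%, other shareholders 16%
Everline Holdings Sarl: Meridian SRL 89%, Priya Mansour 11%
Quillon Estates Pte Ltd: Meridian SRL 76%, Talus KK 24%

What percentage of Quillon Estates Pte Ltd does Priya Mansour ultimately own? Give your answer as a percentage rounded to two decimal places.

75.40%

Priya reaches Quillon along 2 paths.
Via Meridian: 85% × 76% = 64.6%.
Via Talus: 45% × 24% = 10.8%.
Total: 64.6% + 10.8% = 75.4%.
Rounded: 75.40%.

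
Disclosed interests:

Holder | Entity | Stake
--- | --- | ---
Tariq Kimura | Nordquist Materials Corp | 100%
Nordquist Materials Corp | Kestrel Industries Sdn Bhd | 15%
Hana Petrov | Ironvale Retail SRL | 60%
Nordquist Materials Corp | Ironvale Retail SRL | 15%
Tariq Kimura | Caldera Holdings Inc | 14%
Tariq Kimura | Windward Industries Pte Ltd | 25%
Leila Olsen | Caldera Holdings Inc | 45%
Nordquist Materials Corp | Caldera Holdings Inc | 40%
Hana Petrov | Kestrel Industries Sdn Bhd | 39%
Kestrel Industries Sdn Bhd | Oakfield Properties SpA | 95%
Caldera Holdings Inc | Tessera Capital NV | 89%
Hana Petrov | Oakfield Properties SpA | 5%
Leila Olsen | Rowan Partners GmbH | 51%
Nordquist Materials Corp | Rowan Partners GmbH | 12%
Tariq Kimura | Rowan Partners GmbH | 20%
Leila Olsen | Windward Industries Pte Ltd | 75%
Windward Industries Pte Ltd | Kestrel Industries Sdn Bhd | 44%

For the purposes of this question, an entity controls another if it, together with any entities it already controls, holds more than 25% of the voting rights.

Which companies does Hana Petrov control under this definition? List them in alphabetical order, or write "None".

Hana holds 39% of Kestrel, so Hana controls Kestrel.
Hana and Kestrel together hold 5% + 95% = 100% of Oakfield, so Hana controls Oakfield.
Hana holds 60% of Ironvale, so Hana controls Ironvale.
No other company's threshold is met.

Ironvale Retail SRL, Kestrel Industries Sdn Bhd, Oakfield Properties SpA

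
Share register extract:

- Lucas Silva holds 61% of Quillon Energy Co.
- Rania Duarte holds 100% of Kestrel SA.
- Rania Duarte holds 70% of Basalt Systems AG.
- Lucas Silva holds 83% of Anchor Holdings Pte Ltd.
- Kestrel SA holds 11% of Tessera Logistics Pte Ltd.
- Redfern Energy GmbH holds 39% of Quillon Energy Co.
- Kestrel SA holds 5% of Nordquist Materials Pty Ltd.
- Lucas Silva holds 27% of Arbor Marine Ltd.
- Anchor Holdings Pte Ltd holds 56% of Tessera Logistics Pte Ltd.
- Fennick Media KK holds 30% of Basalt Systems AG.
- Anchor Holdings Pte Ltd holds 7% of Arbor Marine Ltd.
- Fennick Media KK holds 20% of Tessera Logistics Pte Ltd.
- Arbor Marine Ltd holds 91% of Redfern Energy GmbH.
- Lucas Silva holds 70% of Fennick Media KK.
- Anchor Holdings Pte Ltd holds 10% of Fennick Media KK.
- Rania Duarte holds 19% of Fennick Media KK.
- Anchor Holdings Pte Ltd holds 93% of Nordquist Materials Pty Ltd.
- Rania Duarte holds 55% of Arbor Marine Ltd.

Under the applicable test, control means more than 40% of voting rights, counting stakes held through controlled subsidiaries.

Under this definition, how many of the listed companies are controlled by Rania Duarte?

4

Rania holds 100% of Kestrel, so Rania controls Kestrel.
Rania holds 55% of Arbor, so Rania controls Arbor.
Rania holds 70% of Basalt, so Rania controls Basalt.
Arbor holds 91% of Redfern, so Rania controls Redfern.
No other company's threshold is met.
Rania controls 4 companies.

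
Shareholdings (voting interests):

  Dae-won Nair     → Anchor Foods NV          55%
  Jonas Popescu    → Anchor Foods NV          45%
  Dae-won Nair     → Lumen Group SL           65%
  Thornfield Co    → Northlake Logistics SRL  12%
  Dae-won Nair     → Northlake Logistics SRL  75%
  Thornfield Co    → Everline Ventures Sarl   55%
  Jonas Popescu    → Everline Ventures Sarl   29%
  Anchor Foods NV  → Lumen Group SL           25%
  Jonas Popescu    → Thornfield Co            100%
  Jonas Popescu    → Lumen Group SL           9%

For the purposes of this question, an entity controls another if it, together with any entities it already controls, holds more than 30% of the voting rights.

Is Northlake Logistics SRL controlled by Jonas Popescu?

Jonas holds 45% of Anchor, so Jonas controls Anchor.
Jonas holds 100% of Thornfield, so Jonas controls Thornfield.
Thornfield and Jonas together hold 55% + 29% = 84% of Everline, so Jonas controls Everline.
Jonas and Anchor together hold 9% + 25% = 34% of Lumen, so Jonas controls Lumen.
In Northlake, Jonas's side holds only 12%, not > 30%.
So Jonas does not control Northlake.

No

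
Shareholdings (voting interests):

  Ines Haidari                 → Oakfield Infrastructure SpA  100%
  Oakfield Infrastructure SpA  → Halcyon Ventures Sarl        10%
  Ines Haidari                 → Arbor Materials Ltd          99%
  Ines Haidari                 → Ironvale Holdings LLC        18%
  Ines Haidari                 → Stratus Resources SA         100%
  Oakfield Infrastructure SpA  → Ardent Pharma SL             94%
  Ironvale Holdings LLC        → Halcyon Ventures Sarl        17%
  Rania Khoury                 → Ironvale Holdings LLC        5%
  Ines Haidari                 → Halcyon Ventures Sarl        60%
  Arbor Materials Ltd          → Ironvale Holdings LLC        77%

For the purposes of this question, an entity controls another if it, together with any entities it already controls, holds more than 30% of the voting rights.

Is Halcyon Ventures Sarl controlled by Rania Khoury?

Rania's largest direct stake is 5% in Ironvale, which does not meet the threshold, so Rania controls no company.
Neither Rania nor any entity Rania controls holds any voting interest in Halcyon.
So Rania does not control Halcyon.

No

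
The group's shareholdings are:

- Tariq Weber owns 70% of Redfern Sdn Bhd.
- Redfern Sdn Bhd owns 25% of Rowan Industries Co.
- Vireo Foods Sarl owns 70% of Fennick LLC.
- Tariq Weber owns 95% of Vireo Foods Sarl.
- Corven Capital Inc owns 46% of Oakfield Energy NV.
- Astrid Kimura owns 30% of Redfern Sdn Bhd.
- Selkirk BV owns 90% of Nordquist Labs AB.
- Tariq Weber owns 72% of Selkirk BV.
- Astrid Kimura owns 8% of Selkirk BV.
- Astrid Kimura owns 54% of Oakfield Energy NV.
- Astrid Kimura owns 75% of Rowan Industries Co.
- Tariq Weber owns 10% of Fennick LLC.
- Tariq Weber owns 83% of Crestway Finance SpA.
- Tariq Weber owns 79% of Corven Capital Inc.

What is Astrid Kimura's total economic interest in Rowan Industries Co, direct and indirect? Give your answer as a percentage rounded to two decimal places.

Astrid reaches Rowan along 2 paths.
Direct stake: 75% = 75%.
Via Redfern: 30% × 25% = 7.5%.
Total: 75% + 7.5% = 82.5%.
Rounded: 82.50%.

82.50%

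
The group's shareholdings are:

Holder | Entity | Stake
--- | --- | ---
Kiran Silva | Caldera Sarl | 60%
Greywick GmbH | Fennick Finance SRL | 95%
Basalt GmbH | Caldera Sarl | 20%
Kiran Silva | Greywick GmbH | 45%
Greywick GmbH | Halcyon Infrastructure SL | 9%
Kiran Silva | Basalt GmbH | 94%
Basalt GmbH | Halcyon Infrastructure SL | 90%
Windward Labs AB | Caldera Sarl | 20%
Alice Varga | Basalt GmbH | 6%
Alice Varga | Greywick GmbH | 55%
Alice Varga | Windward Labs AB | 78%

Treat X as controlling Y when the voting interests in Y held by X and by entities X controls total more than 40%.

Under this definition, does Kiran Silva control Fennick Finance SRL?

Kiran holds 45% of Greywick, so Kiran controls Greywick.
Greywick holds 95% of Fennick, so Kiran controls Fennick.

Yes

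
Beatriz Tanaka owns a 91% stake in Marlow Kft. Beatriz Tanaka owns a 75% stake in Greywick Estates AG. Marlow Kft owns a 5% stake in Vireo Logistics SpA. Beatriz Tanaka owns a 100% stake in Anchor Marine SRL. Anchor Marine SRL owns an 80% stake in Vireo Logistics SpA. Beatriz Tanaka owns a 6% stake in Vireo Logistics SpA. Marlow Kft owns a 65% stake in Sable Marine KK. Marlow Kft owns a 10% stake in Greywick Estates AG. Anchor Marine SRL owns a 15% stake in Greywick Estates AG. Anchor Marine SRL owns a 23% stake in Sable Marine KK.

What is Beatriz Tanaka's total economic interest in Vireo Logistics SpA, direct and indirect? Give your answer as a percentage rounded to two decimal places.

90.55%

Beatriz reaches Vireo along 3 paths.
Direct stake: 6% = 6%.
Via Marlow: 91% × 5% = 4.55%.
Via Anchor: 100% × 80% = 80%.
Total: 6% + 4.55% + 80% = 90.55%.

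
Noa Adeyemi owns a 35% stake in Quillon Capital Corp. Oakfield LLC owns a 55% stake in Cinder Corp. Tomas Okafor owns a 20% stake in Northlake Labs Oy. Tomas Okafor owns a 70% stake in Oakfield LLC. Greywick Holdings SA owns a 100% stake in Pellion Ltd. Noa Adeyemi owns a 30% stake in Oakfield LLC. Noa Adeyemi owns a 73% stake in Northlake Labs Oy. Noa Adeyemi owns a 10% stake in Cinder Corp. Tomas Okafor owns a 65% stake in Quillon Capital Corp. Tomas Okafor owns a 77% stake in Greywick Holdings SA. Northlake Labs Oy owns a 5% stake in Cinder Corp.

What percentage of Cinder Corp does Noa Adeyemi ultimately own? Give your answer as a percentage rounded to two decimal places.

30.15%

Noa reaches Cinder along 3 paths.
Via Northlake: 73% × 5% = 3.65%.
Direct stake: 10% = 10%.
Via Oakfield: 30% × 55% = 16.5%.
Total: 3.65% + 10% + 16.5% = 30.15%.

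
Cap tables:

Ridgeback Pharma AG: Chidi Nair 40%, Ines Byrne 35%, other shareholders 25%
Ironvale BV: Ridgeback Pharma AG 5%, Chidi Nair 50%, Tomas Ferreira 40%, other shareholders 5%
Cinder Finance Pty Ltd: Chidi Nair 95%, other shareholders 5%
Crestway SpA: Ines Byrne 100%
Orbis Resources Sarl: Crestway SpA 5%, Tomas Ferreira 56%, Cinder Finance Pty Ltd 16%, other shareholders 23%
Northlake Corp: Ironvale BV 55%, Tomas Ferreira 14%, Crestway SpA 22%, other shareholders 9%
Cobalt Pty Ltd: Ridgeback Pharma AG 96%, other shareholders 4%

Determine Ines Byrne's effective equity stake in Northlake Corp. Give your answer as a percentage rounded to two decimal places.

22.96%

Ines reaches Northlake along 2 paths.
Via Ridgeback → Ironvale: 35% × 5% × 55% = 0.9625%.
Via Crestway: 100% × 22% = 22%.
Total: 0.9625% + 22% = 22.9625%.
Rounded: 22.96%.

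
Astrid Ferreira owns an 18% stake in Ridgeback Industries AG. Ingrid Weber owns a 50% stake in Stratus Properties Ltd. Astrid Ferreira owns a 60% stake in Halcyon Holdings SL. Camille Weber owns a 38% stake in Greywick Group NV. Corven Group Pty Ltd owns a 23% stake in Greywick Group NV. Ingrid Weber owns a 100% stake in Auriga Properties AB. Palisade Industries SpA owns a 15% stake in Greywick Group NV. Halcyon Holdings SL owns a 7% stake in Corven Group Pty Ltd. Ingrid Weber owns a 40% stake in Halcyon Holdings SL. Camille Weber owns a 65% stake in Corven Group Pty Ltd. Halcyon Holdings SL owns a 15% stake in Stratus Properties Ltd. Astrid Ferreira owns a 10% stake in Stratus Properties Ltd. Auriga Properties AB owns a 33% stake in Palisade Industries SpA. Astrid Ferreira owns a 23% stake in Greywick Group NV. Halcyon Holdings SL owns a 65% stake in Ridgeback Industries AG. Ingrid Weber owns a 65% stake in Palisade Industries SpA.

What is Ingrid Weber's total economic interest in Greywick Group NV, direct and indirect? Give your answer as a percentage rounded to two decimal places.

15.34%

Ingrid reaches Greywick along 3 paths.
Via Palisade: 65% × 15% = 9.75%.
Via Auriga → Palisade: 100% × 33% × 15% = 4.95%.
Via Halcyon → Corven: 40% × 7% × 23% = 0.644%.
Total: 9.75% + 4.95% + 0.644% = 15.344%.
Rounded: 15.34%.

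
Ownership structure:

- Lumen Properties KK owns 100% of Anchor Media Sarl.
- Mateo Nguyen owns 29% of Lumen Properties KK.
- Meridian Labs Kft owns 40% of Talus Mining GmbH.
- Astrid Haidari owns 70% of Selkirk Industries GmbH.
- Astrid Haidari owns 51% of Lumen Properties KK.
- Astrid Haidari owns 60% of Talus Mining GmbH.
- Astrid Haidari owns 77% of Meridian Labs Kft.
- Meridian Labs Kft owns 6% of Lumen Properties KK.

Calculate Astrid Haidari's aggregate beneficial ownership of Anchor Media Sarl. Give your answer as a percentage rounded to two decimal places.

Astrid reaches Anchor along 2 paths.
Via Lumen: 51% × 100% = 51%.
Via Meridian → Lumen: 77% × 6% × 100% = 4.62%.
Total: 51% + 4.62% = 55.62%.

55.62%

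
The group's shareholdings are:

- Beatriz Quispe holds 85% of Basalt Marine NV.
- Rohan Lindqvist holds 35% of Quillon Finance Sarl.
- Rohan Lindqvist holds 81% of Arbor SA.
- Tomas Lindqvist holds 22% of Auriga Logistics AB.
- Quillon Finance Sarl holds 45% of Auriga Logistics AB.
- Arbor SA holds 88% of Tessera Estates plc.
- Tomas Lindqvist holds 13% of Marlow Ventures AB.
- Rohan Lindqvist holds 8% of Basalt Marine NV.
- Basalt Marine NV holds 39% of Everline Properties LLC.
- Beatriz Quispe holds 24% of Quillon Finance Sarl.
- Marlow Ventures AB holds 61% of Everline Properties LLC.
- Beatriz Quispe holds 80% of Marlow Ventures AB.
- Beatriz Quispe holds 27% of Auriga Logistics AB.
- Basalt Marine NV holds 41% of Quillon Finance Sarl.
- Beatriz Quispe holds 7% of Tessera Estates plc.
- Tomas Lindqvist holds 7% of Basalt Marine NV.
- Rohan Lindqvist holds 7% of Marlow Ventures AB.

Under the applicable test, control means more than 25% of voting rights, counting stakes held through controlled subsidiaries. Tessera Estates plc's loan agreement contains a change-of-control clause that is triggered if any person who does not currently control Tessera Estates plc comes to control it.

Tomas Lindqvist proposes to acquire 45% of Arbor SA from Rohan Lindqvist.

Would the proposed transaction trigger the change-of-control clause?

The purchase adds only to Tomas's holdings (Rohan's stake shrinks), so Tomas is the only person who could newly come to control Tessera.
Tomas's largest direct stake is 22% in Auriga, which does not meet the threshold, so Tomas controls no company.
Neither Tomas nor any entity Tomas controls holds any voting interest in Tessera.
So before the transaction, Tomas does not control Tessera.
After the purchase, Tomas holds 45% of Arbor directly, and Rohan's stake falls to 36%.
Tomas holds 45% of Arbor, so Tomas controls Arbor.
Arbor holds 88% of Tessera, so Tomas controls Tessera.
Tomas did not control Tessera before and does after, so the clause is triggered.

Yes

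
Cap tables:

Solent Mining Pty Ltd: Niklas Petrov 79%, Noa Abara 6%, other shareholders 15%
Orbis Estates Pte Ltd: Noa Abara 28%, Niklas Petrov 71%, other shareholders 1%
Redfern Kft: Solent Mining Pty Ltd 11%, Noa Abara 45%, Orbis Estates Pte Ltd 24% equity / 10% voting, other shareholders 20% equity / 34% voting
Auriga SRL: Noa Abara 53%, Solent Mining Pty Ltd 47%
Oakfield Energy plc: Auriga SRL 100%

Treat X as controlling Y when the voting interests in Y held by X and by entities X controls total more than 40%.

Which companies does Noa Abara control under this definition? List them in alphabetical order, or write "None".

Noa holds 45% of Redfern, so Noa controls Redfern.
Noa holds 53% of Auriga, so Noa controls Auriga.
Auriga holds 100% of Oakfield, so Noa controls Oakfield.
No other company's threshold is met.

Auriga SRL, Oakfield Energy plc, Redfern Kft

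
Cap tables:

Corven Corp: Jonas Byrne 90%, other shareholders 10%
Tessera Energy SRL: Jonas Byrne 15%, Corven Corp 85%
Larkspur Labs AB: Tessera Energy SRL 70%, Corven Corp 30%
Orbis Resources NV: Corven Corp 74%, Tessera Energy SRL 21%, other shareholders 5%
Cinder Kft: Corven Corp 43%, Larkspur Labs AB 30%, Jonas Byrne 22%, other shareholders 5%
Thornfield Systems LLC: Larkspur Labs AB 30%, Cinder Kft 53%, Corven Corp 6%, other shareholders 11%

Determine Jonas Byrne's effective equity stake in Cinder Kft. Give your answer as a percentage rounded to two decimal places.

Jonas reaches Cinder along 5 paths.
Via Corven: 90% × 43% = 38.7%.
Via Tessera → Larkspur: 15% × 70% × 30% = 3.15%.
Via Corven → Tessera → Larkspur: 90% × 85% × 70% × 30% = 16.065%.
Via Corven → Larkspur: 90% × 30% × 30% = 8.1%.
Direct stake: 22% = 22%.
Total: 38.7% + 3.15% + 16.065% + 8.1% + 22% = 88.015%.
Rounded: 88.02%.

88.02%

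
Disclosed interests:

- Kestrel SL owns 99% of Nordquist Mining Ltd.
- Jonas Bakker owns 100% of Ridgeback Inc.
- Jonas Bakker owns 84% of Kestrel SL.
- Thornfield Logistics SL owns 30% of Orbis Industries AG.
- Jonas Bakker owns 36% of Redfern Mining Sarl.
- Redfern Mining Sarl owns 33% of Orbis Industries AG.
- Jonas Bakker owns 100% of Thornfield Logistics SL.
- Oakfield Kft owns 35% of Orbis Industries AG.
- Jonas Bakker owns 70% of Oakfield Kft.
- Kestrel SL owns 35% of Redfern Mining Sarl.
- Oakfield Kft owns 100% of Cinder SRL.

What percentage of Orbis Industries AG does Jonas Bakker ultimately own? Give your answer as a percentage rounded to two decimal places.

76.08%

Jonas reaches Orbis along 4 paths.
Via Thornfield: 100% × 30% = 30%.
Via Redfern: 36% × 33% = 11.88%.
Via Kestrel → Redfern: 84% × 35% × 33% = 9.702%.
Via Oakfield: 70% × 35% = 24.5%.
Total: 30% + 11.88% + 9.702% + 24.5% = 76.082%.
Rounded: 76.08%.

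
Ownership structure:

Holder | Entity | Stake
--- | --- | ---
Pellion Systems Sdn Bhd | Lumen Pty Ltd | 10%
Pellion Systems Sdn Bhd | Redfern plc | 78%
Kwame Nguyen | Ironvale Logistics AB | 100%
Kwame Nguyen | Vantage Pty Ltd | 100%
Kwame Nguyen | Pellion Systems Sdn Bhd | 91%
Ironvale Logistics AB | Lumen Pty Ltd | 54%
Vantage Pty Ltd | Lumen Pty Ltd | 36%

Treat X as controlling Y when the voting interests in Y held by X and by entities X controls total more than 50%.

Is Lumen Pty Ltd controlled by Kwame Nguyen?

Yes

Kwame holds 100% of Vantage, so Kwame controls Vantage.
Kwame holds 100% of Ironvale, so Kwame controls Ironvale.
Kwame holds 91% of Pellion, so Kwame controls Pellion.
Vantage and Pellion and Ironvale together hold 36% + 10% + 54% = 100% of Lumen, so Kwame controls Lumen.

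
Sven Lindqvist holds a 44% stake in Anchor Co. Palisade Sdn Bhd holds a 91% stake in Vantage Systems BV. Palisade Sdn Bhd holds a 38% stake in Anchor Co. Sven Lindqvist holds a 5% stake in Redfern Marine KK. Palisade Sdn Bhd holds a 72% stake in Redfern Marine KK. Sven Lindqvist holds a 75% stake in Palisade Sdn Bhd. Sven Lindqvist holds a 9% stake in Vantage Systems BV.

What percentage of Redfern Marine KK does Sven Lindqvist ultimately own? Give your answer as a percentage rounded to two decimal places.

Sven reaches Redfern along 2 paths.
Direct stake: 5% = 5%.
Via Palisade: 75% × 72% = 54%.
Total: 5% + 54% = 59%.
Rounded: 59.00%.

59.00%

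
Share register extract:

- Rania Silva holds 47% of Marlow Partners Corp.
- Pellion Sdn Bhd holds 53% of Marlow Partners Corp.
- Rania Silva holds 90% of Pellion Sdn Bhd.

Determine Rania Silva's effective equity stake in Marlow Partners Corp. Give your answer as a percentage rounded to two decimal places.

94.70%

Rania reaches Marlow along 2 paths.
Via Pellion: 90% × 53% = 47.7%.
Direct stake: 47% = 47%.
Total: 47.7% + 47% = 94.7%.
Rounded: 94.70%.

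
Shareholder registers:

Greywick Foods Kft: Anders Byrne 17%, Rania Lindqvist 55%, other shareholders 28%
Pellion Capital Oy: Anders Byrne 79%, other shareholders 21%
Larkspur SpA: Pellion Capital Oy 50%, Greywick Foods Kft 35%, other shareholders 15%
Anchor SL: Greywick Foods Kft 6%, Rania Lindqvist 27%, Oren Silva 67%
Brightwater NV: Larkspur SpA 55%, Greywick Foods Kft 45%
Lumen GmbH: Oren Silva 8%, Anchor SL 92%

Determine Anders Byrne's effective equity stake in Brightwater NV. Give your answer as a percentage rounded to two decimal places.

32.65%

Anders reaches Brightwater along 3 paths.
Via Pellion → Larkspur: 79% × 50% × 55% = 21.725%.
Via Greywick → Larkspur: 17% × 35% × 55% = 3.2725%.
Via Greywick: 17% × 45% = 7.65%.
Total: 21.725% + 3.2725% + 7.65% = 32.6475%.
Rounded: 32.65%.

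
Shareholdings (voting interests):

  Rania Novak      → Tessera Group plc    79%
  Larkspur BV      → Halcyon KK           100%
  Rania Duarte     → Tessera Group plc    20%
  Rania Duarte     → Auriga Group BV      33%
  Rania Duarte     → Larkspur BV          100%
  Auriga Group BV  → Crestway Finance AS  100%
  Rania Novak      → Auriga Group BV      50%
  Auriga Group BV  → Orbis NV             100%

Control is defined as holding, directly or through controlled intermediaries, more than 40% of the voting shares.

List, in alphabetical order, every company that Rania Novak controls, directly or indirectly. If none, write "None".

Auriga Group BV, Crestway Finance AS, Orbis NV, Tessera Group plc

Rania Novak holds 50% of Auriga, so Rania Novak controls Auriga.
Rania Novak holds 79% of Tessera, so Rania Novak controls Tessera.
Auriga holds 100% of Crestway, so Rania Novak controls Crestway.
Auriga holds 100% of Orbis, so Rania Novak controls Orbis.
No other company's threshold is met.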